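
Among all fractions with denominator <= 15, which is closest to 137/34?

4/1

Expand x = 137/34 as a continued fraction with the Euclidean algorithm:
  137 = 4*34 + 1, so a_0 = 4.
  34 = 34*1 + 0, so a_1 = 34.
so x = [4; 34].
Convergents (p_i = a_i*p_{i-1} + p_{i-2}, q_i = a_i*q_{i-1} + q_{i-2} with p_{-2}=0, p_{-1}=1, q_{-2}=1, q_{-1}=0), until the denominator exceeds 15:
  i=0: a_0=4, p_0 = 4*1 + 0 = 4, q_0 = 4*0 + 1 = 1.
  i=1: a_1=34, p_1 = 34*4 + 1 = 137, q_1 = 34*1 + 0 = 34.
q_1 = 34 > 15, so the last convergent with denominator <= 15 is p_0/q_0 = 4/1.
The closest fraction with denominator <= 15 is either p_0/q_0 or the intermediate fraction (k*p_0 + p_{-1})/(k*q_0 + q_{-1}) with the largest k >= 1 whose denominator stays <= 15; these approach x as k grows, and every other convergent or intermediate fraction in range is farther away.
Largest k: floor((15 - q_{-1})/q_0) = floor((15 - 0)/1) = 15 (using the seeds p_{-1} = 1, q_{-1} = 0).
That gives (15*4 + 1)/(15*1 + 0) = 61/15.
Compare the errors: |x - 4/1| = |137*1 - 4*34|/(34*1) = 1/34, and |x - 61/15| = |137*15 - 61*34|/(34*15) = 19/510.
Cross-multiplying, 1*510 = 510 < 646 = 19*34, so 1/34 is smaller: the convergent 4/1 is closer to x than 61/15.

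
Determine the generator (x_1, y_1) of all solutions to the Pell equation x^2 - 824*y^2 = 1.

(x, y) = (59535, 2074)

First expand sqrt(824) as a continued fraction. With x_i = (sqrt(824) + m_i)/d_i and (m_0, d_0) = (0, 1): a_0 = floor(sqrt(824)) = 28, since 28^2 = 784 <= 824 < 841 = 29^2.
Iterate m_{i+1} = d_i*a_i - m_i, d_{i+1} = (824 - m_{i+1}^2)/d_i, a_{i+1} = floor((a_0 + m_{i+1})/d_{i+1}):
  m_1 = 1*28 - 0 = 28, d_1 = (824 - 28^2)/1 = 40/1 = 40, a_1 = floor((28 + 28)/40) = 1.
  m_2 = 40*1 - 28 = 12, d_2 = (824 - 12^2)/40 = 680/40 = 17, a_2 = floor((28 + 12)/17) = 2.
  m_3 = 17*2 - 12 = 22, d_3 = (824 - 22^2)/17 = 340/17 = 20, a_3 = floor((28 + 22)/20) = 2.
  m_4 = 20*2 - 22 = 18, d_4 = (824 - 18^2)/20 = 500/20 = 25, a_4 = floor((28 + 18)/25) = 1.
  m_5 = 25*1 - 18 = 7, d_5 = (824 - 7^2)/25 = 775/25 = 31, a_5 = floor((28 + 7)/31) = 1.
  m_6 = 31*1 - 7 = 24, d_6 = (824 - 24^2)/31 = 248/31 = 8, a_6 = floor((28 + 24)/8) = 6.
  m_7 = 8*6 - 24 = 24, d_7 = (824 - 24^2)/8 = 248/8 = 31, a_7 = floor((28 + 24)/31) = 1.
  m_8 = 31*1 - 24 = 7, d_8 = (824 - 7^2)/31 = 775/31 = 25, a_8 = floor((28 + 7)/25) = 1.
  m_9 = 25*1 - 7 = 18, d_9 = (824 - 18^2)/25 = 500/25 = 20, a_9 = floor((28 + 18)/20) = 2.
  m_10 = 20*2 - 18 = 22, d_10 = (824 - 22^2)/20 = 340/20 = 17, a_10 = floor((28 + 22)/17) = 2.
  m_11 = 17*2 - 22 = 12, d_11 = (824 - 12^2)/17 = 680/17 = 40, a_11 = floor((28 + 12)/40) = 1.
  m_12 = 40*1 - 12 = 28, d_12 = (824 - 28^2)/40 = 40/40 = 1, a_12 = floor((28 + 28)/1) = 56.
  m_13 = 1*56 - 28 = 28, d_13 = (824 - 28^2)/1 = 40/1 = 40: (m_13, d_13) = (m_1, d_1) = (28, 40), so from here the quotients repeat a_1, ..., a_12; the period length is 12.
So sqrt(824) = [28; (1, 2, 2, 1, 1, 6, 1, 1, 2, 2, 1, 56)] with period length k = 12.
k is even, so the fundamental solution of x^2 - 824y^2 = 1 is (p_{k-1}, q_{k-1}) = (p_11, q_11); compute convergents through index 11.
Convergents (p_i = a_i*p_{i-1} + p_{i-2}, q_i = a_i*q_{i-1} + q_{i-2} with p_{-2}=0, p_{-1}=1, q_{-2}=1, q_{-1}=0):
  i=0: a_0=28, p_0 = 28*1 + 0 = 28, q_0 = 28*0 + 1 = 1.
  i=1: a_1=1, p_1 = 1*28 + 1 = 29, q_1 = 1*1 + 0 = 1.
  i=2: a_2=2, p_2 = 2*29 + 28 = 86, q_2 = 2*1 + 1 = 3.
  i=3: a_3=2, p_3 = 2*86 + 29 = 201, q_3 = 2*3 + 1 = 7.
  i=4: a_4=1, p_4 = 1*201 + 86 = 287, q_4 = 1*7 + 3 = 10.
  i=5: a_5=1, p_5 = 1*287 + 201 = 488, q_5 = 1*10 + 7 = 17.
  i=6: a_6=6, p_6 = 6*488 + 287 = 3215, q_6 = 6*17 + 10 = 112.
  i=7: a_7=1, p_7 = 1*3215 + 488 = 3703, q_7 = 1*112 + 17 = 129.
  i=8: a_8=1, p_8 = 1*3703 + 3215 = 6918, q_8 = 1*129 + 112 = 241.
  i=9: a_9=2, p_9 = 2*6918 + 3703 = 17539, q_9 = 2*241 + 129 = 611.
  i=10: a_10=2, p_10 = 2*17539 + 6918 = 41996, q_10 = 2*611 + 241 = 1463.
  i=11: a_11=1, p_11 = 1*41996 + 17539 = 59535, q_11 = 1*1463 + 611 = 2074.
Check: 59535^2 - 824*2074^2 = 3544416225 - 3544416224 = 1, so (x, y) = (59535, 2074) solves the equation, and by the theorem it is the least positive solution.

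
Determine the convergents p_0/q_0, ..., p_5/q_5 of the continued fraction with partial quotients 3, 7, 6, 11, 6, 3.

Using the convergent recurrence p_i = a_i*p_{i-1} + p_{i-2}, q_i = a_i*q_{i-1} + q_{i-2} with p_{-2}=0, p_{-1}=1, q_{-2}=1, q_{-1}=0:
  i=0: a_0=3, p_0 = 3*1 + 0 = 3, q_0 = 3*0 + 1 = 1.
  i=1: a_1=7, p_1 = 7*3 + 1 = 22, q_1 = 7*1 + 0 = 7.
  i=2: a_2=6, p_2 = 6*22 + 3 = 135, q_2 = 6*7 + 1 = 43.
  i=3: a_3=11, p_3 = 11*135 + 22 = 1507, q_3 = 11*43 + 7 = 480.
  i=4: a_4=6, p_4 = 6*1507 + 135 = 9177, q_4 = 6*480 + 43 = 2923.
  i=5: a_5=3, p_5 = 3*9177 + 1507 = 29038, q_5 = 3*2923 + 480 = 9249.

3/1, 22/7, 135/43, 1507/480, 9177/2923, 29038/9249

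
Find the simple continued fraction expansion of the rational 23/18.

Run the Euclidean algorithm on 23 and 18; the successive quotients are the partial quotients a_0, a_1, ... (each step inverts the fractional part left over by the previous one):
  23 = 1*18 + 5, so a_0 = 1.
  18 = 3*5 + 3, so a_1 = 3.
  5 = 1*3 + 2, so a_2 = 1.
  3 = 1*2 + 1, so a_3 = 1.
  2 = 2*1 + 0, so a_4 = 2.
The remainder reaches 0 after 5 divisions, so the expansion has 5 partial quotients, read off in order.

[1; 3, 1, 1, 2]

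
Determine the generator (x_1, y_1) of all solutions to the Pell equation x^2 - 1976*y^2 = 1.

First expand sqrt(1976) as a continued fraction. With x_i = (sqrt(1976) + m_i)/d_i and (m_0, d_0) = (0, 1): a_0 = floor(sqrt(1976)) = 44, since 44^2 = 1936 <= 1976 < 2025 = 45^2.
Iterate m_{i+1} = d_i*a_i - m_i, d_{i+1} = (1976 - m_{i+1}^2)/d_i, a_{i+1} = floor((a_0 + m_{i+1})/d_{i+1}):
  m_1 = 1*44 - 0 = 44, d_1 = (1976 - 44^2)/1 = 40/1 = 40, a_1 = floor((44 + 44)/40) = 2.
  m_2 = 40*2 - 44 = 36, d_2 = (1976 - 36^2)/40 = 680/40 = 17, a_2 = floor((44 + 36)/17) = 4.
  m_3 = 17*4 - 36 = 32, d_3 = (1976 - 32^2)/17 = 952/17 = 56, a_3 = floor((44 + 32)/56) = 1.
  m_4 = 56*1 - 32 = 24, d_4 = (1976 - 24^2)/56 = 1400/56 = 25, a_4 = floor((44 + 24)/25) = 2.
  m_5 = 25*2 - 24 = 26, d_5 = (1976 - 26^2)/25 = 1300/25 = 52, a_5 = floor((44 + 26)/52) = 1.
  m_6 = 52*1 - 26 = 26, d_6 = (1976 - 26^2)/52 = 1300/52 = 25, a_6 = floor((44 + 26)/25) = 2.
  m_7 = 25*2 - 26 = 24, d_7 = (1976 - 24^2)/25 = 1400/25 = 56, a_7 = floor((44 + 24)/56) = 1.
  m_8 = 56*1 - 24 = 32, d_8 = (1976 - 32^2)/56 = 952/56 = 17, a_8 = floor((44 + 32)/17) = 4.
  m_9 = 17*4 - 32 = 36, d_9 = (1976 - 36^2)/17 = 680/17 = 40, a_9 = floor((44 + 36)/40) = 2.
  m_10 = 40*2 - 36 = 44, d_10 = (1976 - 44^2)/40 = 40/40 = 1, a_10 = floor((44 + 44)/1) = 88.
  m_11 = 1*88 - 44 = 44, d_11 = (1976 - 44^2)/1 = 40/1 = 40: (m_11, d_11) = (m_1, d_1) = (44, 40), so from here the quotients repeat a_1, ..., a_10; the period length is 10.
So sqrt(1976) = [44; (2, 4, 1, 2, 1, 2, 1, 4, 2, 88)] with period length k = 10.
k is even, so the fundamental solution of x^2 - 1976y^2 = 1 is (p_{k-1}, q_{k-1}) = (p_9, q_9); compute convergents through index 9.
Convergents (p_i = a_i*p_{i-1} + p_{i-2}, q_i = a_i*q_{i-1} + q_{i-2} with p_{-2}=0, p_{-1}=1, q_{-2}=1, q_{-1}=0):
  i=0: a_0=44, p_0 = 44*1 + 0 = 44, q_0 = 44*0 + 1 = 1.
  i=1: a_1=2, p_1 = 2*44 + 1 = 89, q_1 = 2*1 + 0 = 2.
  i=2: a_2=4, p_2 = 4*89 + 44 = 400, q_2 = 4*2 + 1 = 9.
  i=3: a_3=1, p_3 = 1*400 + 89 = 489, q_3 = 1*9 + 2 = 11.
  i=4: a_4=2, p_4 = 2*489 + 400 = 1378, q_4 = 2*11 + 9 = 31.
  i=5: a_5=1, p_5 = 1*1378 + 489 = 1867, q_5 = 1*31 + 11 = 42.
  i=6: a_6=2, p_6 = 2*1867 + 1378 = 5112, q_6 = 2*42 + 31 = 115.
  i=7: a_7=1, p_7 = 1*5112 + 1867 = 6979, q_7 = 1*115 + 42 = 157.
  i=8: a_8=4, p_8 = 4*6979 + 5112 = 33028, q_8 = 4*157 + 115 = 743.
  i=9: a_9=2, p_9 = 2*33028 + 6979 = 73035, q_9 = 2*743 + 157 = 1643.
Check: 73035^2 - 1976*1643^2 = 5334111225 - 5334111224 = 1, so (x, y) = (73035, 1643) solves the equation, and by the theorem it is the least positive solution.

(x, y) = (73035, 1643)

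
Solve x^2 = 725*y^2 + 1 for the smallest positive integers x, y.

First expand sqrt(725) as a continued fraction. With x_i = (sqrt(725) + m_i)/d_i and (m_0, d_0) = (0, 1): a_0 = floor(sqrt(725)) = 26, since 26^2 = 676 <= 725 < 729 = 27^2.
Iterate m_{i+1} = d_i*a_i - m_i, d_{i+1} = (725 - m_{i+1}^2)/d_i, a_{i+1} = floor((a_0 + m_{i+1})/d_{i+1}):
  m_1 = 1*26 - 0 = 26, d_1 = (725 - 26^2)/1 = 49/1 = 49, a_1 = floor((26 + 26)/49) = 1.
  m_2 = 49*1 - 26 = 23, d_2 = (725 - 23^2)/49 = 196/49 = 4, a_2 = floor((26 + 23)/4) = 12.
  m_3 = 4*12 - 23 = 25, d_3 = (725 - 25^2)/4 = 100/4 = 25, a_3 = floor((26 + 25)/25) = 2.
  m_4 = 25*2 - 25 = 25, d_4 = (725 - 25^2)/25 = 100/25 = 4, a_4 = floor((26 + 25)/4) = 12.
  m_5 = 4*12 - 25 = 23, d_5 = (725 - 23^2)/4 = 196/4 = 49, a_5 = floor((26 + 23)/49) = 1.
  m_6 = 49*1 - 23 = 26, d_6 = (725 - 26^2)/49 = 49/49 = 1, a_6 = floor((26 + 26)/1) = 52.
  m_7 = 1*52 - 26 = 26, d_7 = (725 - 26^2)/1 = 49/1 = 49: (m_7, d_7) = (m_1, d_1) = (26, 49), so from here the quotients repeat a_1, ..., a_6; the period length is 6.
So sqrt(725) = [26; (1, 12, 2, 12, 1, 52)] with period length k = 6.
k is even, so the fundamental solution of x^2 - 725y^2 = 1 is (p_{k-1}, q_{k-1}) = (p_5, q_5); compute convergents through index 5.
Convergents (p_i = a_i*p_{i-1} + p_{i-2}, q_i = a_i*q_{i-1} + q_{i-2} with p_{-2}=0, p_{-1}=1, q_{-2}=1, q_{-1}=0):
  i=0: a_0=26, p_0 = 26*1 + 0 = 26, q_0 = 26*0 + 1 = 1.
  i=1: a_1=1, p_1 = 1*26 + 1 = 27, q_1 = 1*1 + 0 = 1.
  i=2: a_2=12, p_2 = 12*27 + 26 = 350, q_2 = 12*1 + 1 = 13.
  i=3: a_3=2, p_3 = 2*350 + 27 = 727, q_3 = 2*13 + 1 = 27.
  i=4: a_4=12, p_4 = 12*727 + 350 = 9074, q_4 = 12*27 + 13 = 337.
  i=5: a_5=1, p_5 = 1*9074 + 727 = 9801, q_5 = 1*337 + 27 = 364.
Check: 9801^2 - 725*364^2 = 96059601 - 96059600 = 1, so (x, y) = (9801, 364) solves the equation, and by the theorem it is the least positive solution.

(x, y) = (9801, 364)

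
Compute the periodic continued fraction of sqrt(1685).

Write x_i = (sqrt(1685) + m_i)/d_i with (m_0, d_0) = (0, 1). a_0 = floor(sqrt(1685)) = 41, since 41^2 = 1681 <= 1685 < 1764 = 42^2.
Iterate m_{i+1} = d_i*a_i - m_i, d_{i+1} = (1685 - m_{i+1}^2)/d_i, a_{i+1} = floor((a_0 + m_{i+1})/d_{i+1}):
  m_1 = 1*41 - 0 = 41, d_1 = (1685 - 41^2)/1 = 4/1 = 4, a_1 = floor((41 + 41)/4) = 20.
  m_2 = 4*20 - 41 = 39, d_2 = (1685 - 39^2)/4 = 164/4 = 41, a_2 = floor((41 + 39)/41) = 1.
  m_3 = 41*1 - 39 = 2, d_3 = (1685 - 2^2)/41 = 1681/41 = 41, a_3 = floor((41 + 2)/41) = 1.
  m_4 = 41*1 - 2 = 39, d_4 = (1685 - 39^2)/41 = 164/41 = 4, a_4 = floor((41 + 39)/4) = 20.
  m_5 = 4*20 - 39 = 41, d_5 = (1685 - 41^2)/4 = 4/4 = 1, a_5 = floor((41 + 41)/1) = 82.
  m_6 = 1*82 - 41 = 41, d_6 = (1685 - 41^2)/1 = 4/1 = 4: (m_6, d_6) = (m_1, d_1) = (41, 4), so from here the quotients repeat a_1, ..., a_5; the period length is 5.
Hence the expansion of sqrt(1685) is a_0 = 41 followed by the repeating block 20, 1, 1, 20, 82 (period 5).

[41; (20, 1, 1, 20, 82)]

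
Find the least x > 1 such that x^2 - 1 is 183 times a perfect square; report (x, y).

(x, y) = (487, 36)

First expand sqrt(183) as a continued fraction. With x_i = (sqrt(183) + m_i)/d_i and (m_0, d_0) = (0, 1): a_0 = floor(sqrt(183)) = 13, since 13^2 = 169 <= 183 < 196 = 14^2.
Iterate m_{i+1} = d_i*a_i - m_i, d_{i+1} = (183 - m_{i+1}^2)/d_i, a_{i+1} = floor((a_0 + m_{i+1})/d_{i+1}):
  m_1 = 1*13 - 0 = 13, d_1 = (183 - 13^2)/1 = 14/1 = 14, a_1 = floor((13 + 13)/14) = 1.
  m_2 = 14*1 - 13 = 1, d_2 = (183 - 1^2)/14 = 182/14 = 13, a_2 = floor((13 + 1)/13) = 1.
  m_3 = 13*1 - 1 = 12, d_3 = (183 - 12^2)/13 = 39/13 = 3, a_3 = floor((13 + 12)/3) = 8.
  m_4 = 3*8 - 12 = 12, d_4 = (183 - 12^2)/3 = 39/3 = 13, a_4 = floor((13 + 12)/13) = 1.
  m_5 = 13*1 - 12 = 1, d_5 = (183 - 1^2)/13 = 182/13 = 14, a_5 = floor((13 + 1)/14) = 1.
  m_6 = 14*1 - 1 = 13, d_6 = (183 - 13^2)/14 = 14/14 = 1, a_6 = floor((13 + 13)/1) = 26.
  m_7 = 1*26 - 13 = 13, d_7 = (183 - 13^2)/1 = 14/1 = 14: (m_7, d_7) = (m_1, d_1) = (13, 14), so from here the quotients repeat a_1, ..., a_6; the period length is 6.
So sqrt(183) = [13; (1, 1, 8, 1, 1, 26)] with period length k = 6.
k is even, so the fundamental solution of x^2 - 183y^2 = 1 is (p_{k-1}, q_{k-1}) = (p_5, q_5); compute convergents through index 5.
Convergents (p_i = a_i*p_{i-1} + p_{i-2}, q_i = a_i*q_{i-1} + q_{i-2} with p_{-2}=0, p_{-1}=1, q_{-2}=1, q_{-1}=0):
  i=0: a_0=13, p_0 = 13*1 + 0 = 13, q_0 = 13*0 + 1 = 1.
  i=1: a_1=1, p_1 = 1*13 + 1 = 14, q_1 = 1*1 + 0 = 1.
  i=2: a_2=1, p_2 = 1*14 + 13 = 27, q_2 = 1*1 + 1 = 2.
  i=3: a_3=8, p_3 = 8*27 + 14 = 230, q_3 = 8*2 + 1 = 17.
  i=4: a_4=1, p_4 = 1*230 + 27 = 257, q_4 = 1*17 + 2 = 19.
  i=5: a_5=1, p_5 = 1*257 + 230 = 487, q_5 = 1*19 + 17 = 36.
Check: 487^2 - 183*36^2 = 237169 - 237168 = 1, so (x, y) = (487, 36) solves the equation, and by the theorem it is the least positive solution.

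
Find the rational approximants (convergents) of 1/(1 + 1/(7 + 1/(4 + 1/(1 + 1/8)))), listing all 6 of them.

Using the convergent recurrence p_i = a_i*p_{i-1} + p_{i-2}, q_i = a_i*q_{i-1} + q_{i-2} with p_{-2}=0, p_{-1}=1, q_{-2}=1, q_{-1}=0:
  i=0: a_0=0, p_0 = 0*1 + 0 = 0, q_0 = 0*0 + 1 = 1.
  i=1: a_1=1, p_1 = 1*0 + 1 = 1, q_1 = 1*1 + 0 = 1.
  i=2: a_2=7, p_2 = 7*1 + 0 = 7, q_2 = 7*1 + 1 = 8.
  i=3: a_3=4, p_3 = 4*7 + 1 = 29, q_3 = 4*8 + 1 = 33.
  i=4: a_4=1, p_4 = 1*29 + 7 = 36, q_4 = 1*33 + 8 = 41.
  i=5: a_5=8, p_5 = 8*36 + 29 = 317, q_5 = 8*41 + 33 = 361.

0/1, 1/1, 7/8, 29/33, 36/41, 317/361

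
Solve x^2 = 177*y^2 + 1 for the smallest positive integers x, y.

(x, y) = (62423, 4692)

First expand sqrt(177) as a continued fraction. With x_i = (sqrt(177) + m_i)/d_i and (m_0, d_0) = (0, 1): a_0 = floor(sqrt(177)) = 13, since 13^2 = 169 <= 177 < 196 = 14^2.
Iterate m_{i+1} = d_i*a_i - m_i, d_{i+1} = (177 - m_{i+1}^2)/d_i, a_{i+1} = floor((a_0 + m_{i+1})/d_{i+1}):
  m_1 = 1*13 - 0 = 13, d_1 = (177 - 13^2)/1 = 8/1 = 8, a_1 = floor((13 + 13)/8) = 3.
  m_2 = 8*3 - 13 = 11, d_2 = (177 - 11^2)/8 = 56/8 = 7, a_2 = floor((13 + 11)/7) = 3.
  m_3 = 7*3 - 11 = 10, d_3 = (177 - 10^2)/7 = 77/7 = 11, a_3 = floor((13 + 10)/11) = 2.
  m_4 = 11*2 - 10 = 12, d_4 = (177 - 12^2)/11 = 33/11 = 3, a_4 = floor((13 + 12)/3) = 8.
  m_5 = 3*8 - 12 = 12, d_5 = (177 - 12^2)/3 = 33/3 = 11, a_5 = floor((13 + 12)/11) = 2.
  m_6 = 11*2 - 12 = 10, d_6 = (177 - 10^2)/11 = 77/11 = 7, a_6 = floor((13 + 10)/7) = 3.
  m_7 = 7*3 - 10 = 11, d_7 = (177 - 11^2)/7 = 56/7 = 8, a_7 = floor((13 + 11)/8) = 3.
  m_8 = 8*3 - 11 = 13, d_8 = (177 - 13^2)/8 = 8/8 = 1, a_8 = floor((13 + 13)/1) = 26.
  m_9 = 1*26 - 13 = 13, d_9 = (177 - 13^2)/1 = 8/1 = 8: (m_9, d_9) = (m_1, d_1) = (13, 8), so from here the quotients repeat a_1, ..., a_8; the period length is 8.
So sqrt(177) = [13; (3, 3, 2, 8, 2, 3, 3, 26)] with period length k = 8.
k is even, so the fundamental solution of x^2 - 177y^2 = 1 is (p_{k-1}, q_{k-1}) = (p_7, q_7); compute convergents through index 7.
Convergents (p_i = a_i*p_{i-1} + p_{i-2}, q_i = a_i*q_{i-1} + q_{i-2} with p_{-2}=0, p_{-1}=1, q_{-2}=1, q_{-1}=0):
  i=0: a_0=13, p_0 = 13*1 + 0 = 13, q_0 = 13*0 + 1 = 1.
  i=1: a_1=3, p_1 = 3*13 + 1 = 40, q_1 = 3*1 + 0 = 3.
  i=2: a_2=3, p_2 = 3*40 + 13 = 133, q_2 = 3*3 + 1 = 10.
  i=3: a_3=2, p_3 = 2*133 + 40 = 306, q_3 = 2*10 + 3 = 23.
  i=4: a_4=8, p_4 = 8*306 + 133 = 2581, q_4 = 8*23 + 10 = 194.
  i=5: a_5=2, p_5 = 2*2581 + 306 = 5468, q_5 = 2*194 + 23 = 411.
  i=6: a_6=3, p_6 = 3*5468 + 2581 = 18985, q_6 = 3*411 + 194 = 1427.
  i=7: a_7=3, p_7 = 3*18985 + 5468 = 62423, q_7 = 3*1427 + 411 = 4692.
Check: 62423^2 - 177*4692^2 = 3896630929 - 3896630928 = 1, so (x, y) = (62423, 4692) solves the equation, and by the theorem it is the least positive solution.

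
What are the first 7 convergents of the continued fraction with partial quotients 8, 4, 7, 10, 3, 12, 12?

8/1, 33/4, 239/29, 2423/294, 7508/911, 92519/11226, 1117736/135623

Using the convergent recurrence p_i = a_i*p_{i-1} + p_{i-2}, q_i = a_i*q_{i-1} + q_{i-2} with p_{-2}=0, p_{-1}=1, q_{-2}=1, q_{-1}=0:
  i=0: a_0=8, p_0 = 8*1 + 0 = 8, q_0 = 8*0 + 1 = 1.
  i=1: a_1=4, p_1 = 4*8 + 1 = 33, q_1 = 4*1 + 0 = 4.
  i=2: a_2=7, p_2 = 7*33 + 8 = 239, q_2 = 7*4 + 1 = 29.
  i=3: a_3=10, p_3 = 10*239 + 33 = 2423, q_3 = 10*29 + 4 = 294.
  i=4: a_4=3, p_4 = 3*2423 + 239 = 7508, q_4 = 3*294 + 29 = 911.
  i=5: a_5=12, p_5 = 12*7508 + 2423 = 92519, q_5 = 12*911 + 294 = 11226.
  i=6: a_6=12, p_6 = 12*92519 + 7508 = 1117736, q_6 = 12*11226 + 911 = 135623.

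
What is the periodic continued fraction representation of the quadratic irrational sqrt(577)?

[24; (48)]

Write x_i = (sqrt(577) + m_i)/d_i with (m_0, d_0) = (0, 1). a_0 = floor(sqrt(577)) = 24, since 24^2 = 576 <= 577 < 625 = 25^2.
Iterate m_{i+1} = d_i*a_i - m_i, d_{i+1} = (577 - m_{i+1}^2)/d_i, a_{i+1} = floor((a_0 + m_{i+1})/d_{i+1}):
  m_1 = 1*24 - 0 = 24, d_1 = (577 - 24^2)/1 = 1/1 = 1, a_1 = floor((24 + 24)/1) = 48.
  m_2 = 1*48 - 24 = 24, d_2 = (577 - 24^2)/1 = 1/1 = 1: (m_2, d_2) = (m_1, d_1) = (24, 1), so from here the quotient a_1 repeats; the period length is 1.
Hence the expansion of sqrt(577) is a_0 = 24 followed by the repeating block 48 (period 1).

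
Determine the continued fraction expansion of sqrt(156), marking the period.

[12; (2, 24)]

Write x_i = (sqrt(156) + m_i)/d_i with (m_0, d_0) = (0, 1). a_0 = floor(sqrt(156)) = 12, since 12^2 = 144 <= 156 < 169 = 13^2.
Iterate m_{i+1} = d_i*a_i - m_i, d_{i+1} = (156 - m_{i+1}^2)/d_i, a_{i+1} = floor((a_0 + m_{i+1})/d_{i+1}):
  m_1 = 1*12 - 0 = 12, d_1 = (156 - 12^2)/1 = 12/1 = 12, a_1 = floor((12 + 12)/12) = 2.
  m_2 = 12*2 - 12 = 12, d_2 = (156 - 12^2)/12 = 12/12 = 1, a_2 = floor((12 + 12)/1) = 24.
  m_3 = 1*24 - 12 = 12, d_3 = (156 - 12^2)/1 = 12/1 = 12: (m_3, d_3) = (m_1, d_1) = (12, 12), so from here the quotients repeat a_1, a_2; the period length is 2.
Hence the expansion of sqrt(156) is a_0 = 12 followed by the repeating block 2, 24 (period 2).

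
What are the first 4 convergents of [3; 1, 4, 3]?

Using the convergent recurrence p_i = a_i*p_{i-1} + p_{i-2}, q_i = a_i*q_{i-1} + q_{i-2} with p_{-2}=0, p_{-1}=1, q_{-2}=1, q_{-1}=0:
  i=0: a_0=3, p_0 = 3*1 + 0 = 3, q_0 = 3*0 + 1 = 1.
  i=1: a_1=1, p_1 = 1*3 + 1 = 4, q_1 = 1*1 + 0 = 1.
  i=2: a_2=4, p_2 = 4*4 + 3 = 19, q_2 = 4*1 + 1 = 5.
  i=3: a_3=3, p_3 = 3*19 + 4 = 61, q_3 = 3*5 + 1 = 16.

3/1, 4/1, 19/5, 61/16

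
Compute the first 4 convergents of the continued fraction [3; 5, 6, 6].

3/1, 16/5, 99/31, 610/191

Using the convergent recurrence p_i = a_i*p_{i-1} + p_{i-2}, q_i = a_i*q_{i-1} + q_{i-2} with p_{-2}=0, p_{-1}=1, q_{-2}=1, q_{-1}=0:
  i=0: a_0=3, p_0 = 3*1 + 0 = 3, q_0 = 3*0 + 1 = 1.
  i=1: a_1=5, p_1 = 5*3 + 1 = 16, q_1 = 5*1 + 0 = 5.
  i=2: a_2=6, p_2 = 6*16 + 3 = 99, q_2 = 6*5 + 1 = 31.
  i=3: a_3=6, p_3 = 6*99 + 16 = 610, q_3 = 6*31 + 5 = 191.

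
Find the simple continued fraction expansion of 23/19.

[1; 4, 1, 3]

Run the Euclidean algorithm on 23 and 19; the successive quotients are the partial quotients a_0, a_1, ... (each step inverts the fractional part left over by the previous one):
  23 = 1*19 + 4, so a_0 = 1.
  19 = 4*4 + 3, so a_1 = 4.
  4 = 1*3 + 1, so a_2 = 1.
  3 = 3*1 + 0, so a_3 = 3.
The remainder reaches 0 after 4 divisions, so the expansion has 4 partial quotients, read off in order.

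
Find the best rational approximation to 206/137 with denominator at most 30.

3/2

Expand x = 206/137 as a continued fraction with the Euclidean algorithm:
  206 = 1*137 + 69, so a_0 = 1.
  137 = 1*69 + 68, so a_1 = 1.
  69 = 1*68 + 1, so a_2 = 1.
  68 = 68*1 + 0, so a_3 = 68.
so x = [1; 1, 1, 68].
Convergents (p_i = a_i*p_{i-1} + p_{i-2}, q_i = a_i*q_{i-1} + q_{i-2} with p_{-2}=0, p_{-1}=1, q_{-2}=1, q_{-1}=0), until the denominator exceeds 30:
  i=0: a_0=1, p_0 = 1*1 + 0 = 1, q_0 = 1*0 + 1 = 1.
  i=1: a_1=1, p_1 = 1*1 + 1 = 2, q_1 = 1*1 + 0 = 1.
  i=2: a_2=1, p_2 = 1*2 + 1 = 3, q_2 = 1*1 + 1 = 2.
  i=3: a_3=68, p_3 = 68*3 + 2 = 206, q_3 = 68*2 + 1 = 137.
q_3 = 137 > 30, so the last convergent with denominator <= 30 is p_2/q_2 = 3/2.
The closest fraction with denominator <= 30 is either p_2/q_2 or the intermediate fraction (k*p_2 + p_1)/(k*q_2 + q_1) with the largest k >= 1 whose denominator stays <= 30; these approach x as k grows, and every other convergent or intermediate fraction in range is farther away.
Largest k: floor((30 - q_1)/q_2) = floor((30 - 1)/2) = 14.
That gives (14*3 + 2)/(14*2 + 1) = 44/29.
Compare the errors: |x - 3/2| = |206*2 - 3*137|/(137*2) = 1/274, and |x - 44/29| = |206*29 - 44*137|/(137*29) = 54/3973.
Cross-multiplying, 1*3973 = 3973 < 14796 = 54*274, so 1/274 is smaller: the convergent 3/2 is closer to x than 44/29.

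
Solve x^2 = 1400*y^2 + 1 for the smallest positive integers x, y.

(x, y) = (449, 12)

First expand sqrt(1400) as a continued fraction. With x_i = (sqrt(1400) + m_i)/d_i and (m_0, d_0) = (0, 1): a_0 = floor(sqrt(1400)) = 37, since 37^2 = 1369 <= 1400 < 1444 = 38^2.
Iterate m_{i+1} = d_i*a_i - m_i, d_{i+1} = (1400 - m_{i+1}^2)/d_i, a_{i+1} = floor((a_0 + m_{i+1})/d_{i+1}):
  m_1 = 1*37 - 0 = 37, d_1 = (1400 - 37^2)/1 = 31/1 = 31, a_1 = floor((37 + 37)/31) = 2.
  m_2 = 31*2 - 37 = 25, d_2 = (1400 - 25^2)/31 = 775/31 = 25, a_2 = floor((37 + 25)/25) = 2.
  m_3 = 25*2 - 25 = 25, d_3 = (1400 - 25^2)/25 = 775/25 = 31, a_3 = floor((37 + 25)/31) = 2.
  m_4 = 31*2 - 25 = 37, d_4 = (1400 - 37^2)/31 = 31/31 = 1, a_4 = floor((37 + 37)/1) = 74.
  m_5 = 1*74 - 37 = 37, d_5 = (1400 - 37^2)/1 = 31/1 = 31: (m_5, d_5) = (m_1, d_1) = (37, 31), so from here the quotients repeat a_1, ..., a_4; the period length is 4.
So sqrt(1400) = [37; (2, 2, 2, 74)] with period length k = 4.
k is even, so the fundamental solution of x^2 - 1400y^2 = 1 is (p_{k-1}, q_{k-1}) = (p_3, q_3); compute convergents through index 3.
Convergents (p_i = a_i*p_{i-1} + p_{i-2}, q_i = a_i*q_{i-1} + q_{i-2} with p_{-2}=0, p_{-1}=1, q_{-2}=1, q_{-1}=0):
  i=0: a_0=37, p_0 = 37*1 + 0 = 37, q_0 = 37*0 + 1 = 1.
  i=1: a_1=2, p_1 = 2*37 + 1 = 75, q_1 = 2*1 + 0 = 2.
  i=2: a_2=2, p_2 = 2*75 + 37 = 187, q_2 = 2*2 + 1 = 5.
  i=3: a_3=2, p_3 = 2*187 + 75 = 449, q_3 = 2*5 + 2 = 12.
Check: 449^2 - 1400*12^2 = 201601 - 201600 = 1, so (x, y) = (449, 12) solves the equation, and by the theorem it is the least positive solution.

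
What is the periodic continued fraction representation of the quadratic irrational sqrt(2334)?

[48; (3, 4, 1, 3, 19, 16, 19, 3, 1, 4, 3, 96)]

Write x_i = (sqrt(2334) + m_i)/d_i with (m_0, d_0) = (0, 1). a_0 = floor(sqrt(2334)) = 48, since 48^2 = 2304 <= 2334 < 2401 = 49^2.
Iterate m_{i+1} = d_i*a_i - m_i, d_{i+1} = (2334 - m_{i+1}^2)/d_i, a_{i+1} = floor((a_0 + m_{i+1})/d_{i+1}):
  m_1 = 1*48 - 0 = 48, d_1 = (2334 - 48^2)/1 = 30/1 = 30, a_1 = floor((48 + 48)/30) = 3.
  m_2 = 30*3 - 48 = 42, d_2 = (2334 - 42^2)/30 = 570/30 = 19, a_2 = floor((48 + 42)/19) = 4.
  m_3 = 19*4 - 42 = 34, d_3 = (2334 - 34^2)/19 = 1178/19 = 62, a_3 = floor((48 + 34)/62) = 1.
  m_4 = 62*1 - 34 = 28, d_4 = (2334 - 28^2)/62 = 1550/62 = 25, a_4 = floor((48 + 28)/25) = 3.
  m_5 = 25*3 - 28 = 47, d_5 = (2334 - 47^2)/25 = 125/25 = 5, a_5 = floor((48 + 47)/5) = 19.
  m_6 = 5*19 - 47 = 48, d_6 = (2334 - 48^2)/5 = 30/5 = 6, a_6 = floor((48 + 48)/6) = 16.
  m_7 = 6*16 - 48 = 48, d_7 = (2334 - 48^2)/6 = 30/6 = 5, a_7 = floor((48 + 48)/5) = 19.
  m_8 = 5*19 - 48 = 47, d_8 = (2334 - 47^2)/5 = 125/5 = 25, a_8 = floor((48 + 47)/25) = 3.
  m_9 = 25*3 - 47 = 28, d_9 = (2334 - 28^2)/25 = 1550/25 = 62, a_9 = floor((48 + 28)/62) = 1.
  m_10 = 62*1 - 28 = 34, d_10 = (2334 - 34^2)/62 = 1178/62 = 19, a_10 = floor((48 + 34)/19) = 4.
  m_11 = 19*4 - 34 = 42, d_11 = (2334 - 42^2)/19 = 570/19 = 30, a_11 = floor((48 + 42)/30) = 3.
  m_12 = 30*3 - 42 = 48, d_12 = (2334 - 48^2)/30 = 30/30 = 1, a_12 = floor((48 + 48)/1) = 96.
  m_13 = 1*96 - 48 = 48, d_13 = (2334 - 48^2)/1 = 30/1 = 30: (m_13, d_13) = (m_1, d_1) = (48, 30), so from here the quotients repeat a_1, ..., a_12; the period length is 12.
Hence the expansion of sqrt(2334) is a_0 = 48 followed by the repeating block 3, 4, 1, 3, 19, 16, 19, 3, 1, 4, 3, 96 (period 12).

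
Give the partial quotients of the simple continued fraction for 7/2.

[3; 2]

Run the Euclidean algorithm on 7 and 2; the successive quotients are the partial quotients a_0, a_1, ... (each step inverts the fractional part left over by the previous one):
  7 = 3*2 + 1, so a_0 = 3.
  2 = 2*1 + 0, so a_1 = 2.
The remainder reaches 0 after 2 divisions, so the expansion has 2 partial quotients, read off in order.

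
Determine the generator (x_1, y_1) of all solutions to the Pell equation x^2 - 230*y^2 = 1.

First expand sqrt(230) as a continued fraction. With x_i = (sqrt(230) + m_i)/d_i and (m_0, d_0) = (0, 1): a_0 = floor(sqrt(230)) = 15, since 15^2 = 225 <= 230 < 256 = 16^2.
Iterate m_{i+1} = d_i*a_i - m_i, d_{i+1} = (230 - m_{i+1}^2)/d_i, a_{i+1} = floor((a_0 + m_{i+1})/d_{i+1}):
  m_1 = 1*15 - 0 = 15, d_1 = (230 - 15^2)/1 = 5/1 = 5, a_1 = floor((15 + 15)/5) = 6.
  m_2 = 5*6 - 15 = 15, d_2 = (230 - 15^2)/5 = 5/5 = 1, a_2 = floor((15 + 15)/1) = 30.
  m_3 = 1*30 - 15 = 15, d_3 = (230 - 15^2)/1 = 5/1 = 5: (m_3, d_3) = (m_1, d_1) = (15, 5), so from here the quotients repeat a_1, a_2; the period length is 2.
So sqrt(230) = [15; (6, 30)] with period length k = 2.
k is even, so the fundamental solution of x^2 - 230y^2 = 1 is (p_{k-1}, q_{k-1}) = (p_1, q_1); compute convergents through index 1.
Convergents (p_i = a_i*p_{i-1} + p_{i-2}, q_i = a_i*q_{i-1} + q_{i-2} with p_{-2}=0, p_{-1}=1, q_{-2}=1, q_{-1}=0):
  i=0: a_0=15, p_0 = 15*1 + 0 = 15, q_0 = 15*0 + 1 = 1.
  i=1: a_1=6, p_1 = 6*15 + 1 = 91, q_1 = 6*1 + 0 = 6.
Check: 91^2 - 230*6^2 = 8281 - 8280 = 1, so (x, y) = (91, 6) solves the equation, and by the theorem it is the least positive solution.

(x, y) = (91, 6)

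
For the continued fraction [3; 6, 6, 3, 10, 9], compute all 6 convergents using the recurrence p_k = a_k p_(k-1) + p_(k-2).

Using the convergent recurrence p_i = a_i*p_{i-1} + p_{i-2}, q_i = a_i*q_{i-1} + q_{i-2} with p_{-2}=0, p_{-1}=1, q_{-2}=1, q_{-1}=0:
  i=0: a_0=3, p_0 = 3*1 + 0 = 3, q_0 = 3*0 + 1 = 1.
  i=1: a_1=6, p_1 = 6*3 + 1 = 19, q_1 = 6*1 + 0 = 6.
  i=2: a_2=6, p_2 = 6*19 + 3 = 117, q_2 = 6*6 + 1 = 37.
  i=3: a_3=3, p_3 = 3*117 + 19 = 370, q_3 = 3*37 + 6 = 117.
  i=4: a_4=10, p_4 = 10*370 + 117 = 3817, q_4 = 10*117 + 37 = 1207.
  i=5: a_5=9, p_5 = 9*3817 + 370 = 34723, q_5 = 9*1207 + 117 = 10980.

3/1, 19/6, 117/37, 370/117, 3817/1207, 34723/10980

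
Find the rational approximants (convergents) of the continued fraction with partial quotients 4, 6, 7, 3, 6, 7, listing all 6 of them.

4/1, 25/6, 179/43, 562/135, 3551/853, 25419/6106

Using the convergent recurrence p_i = a_i*p_{i-1} + p_{i-2}, q_i = a_i*q_{i-1} + q_{i-2} with p_{-2}=0, p_{-1}=1, q_{-2}=1, q_{-1}=0:
  i=0: a_0=4, p_0 = 4*1 + 0 = 4, q_0 = 4*0 + 1 = 1.
  i=1: a_1=6, p_1 = 6*4 + 1 = 25, q_1 = 6*1 + 0 = 6.
  i=2: a_2=7, p_2 = 7*25 + 4 = 179, q_2 = 7*6 + 1 = 43.
  i=3: a_3=3, p_3 = 3*179 + 25 = 562, q_3 = 3*43 + 6 = 135.
  i=4: a_4=6, p_4 = 6*562 + 179 = 3551, q_4 = 6*135 + 43 = 853.
  i=5: a_5=7, p_5 = 7*3551 + 562 = 25419, q_5 = 7*853 + 135 = 6106.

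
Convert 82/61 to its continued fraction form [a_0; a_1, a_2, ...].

Run the Euclidean algorithm on 82 and 61; the successive quotients are the partial quotients a_0, a_1, ... (each step inverts the fractional part left over by the previous one):
  82 = 1*61 + 21, so a_0 = 1.
  61 = 2*21 + 19, so a_1 = 2.
  21 = 1*19 + 2, so a_2 = 1.
  19 = 9*2 + 1, so a_3 = 9.
  2 = 2*1 + 0, so a_4 = 2.
The remainder reaches 0 after 5 divisions, so the expansion has 5 partial quotients, read off in order.

[1; 2, 1, 9, 2]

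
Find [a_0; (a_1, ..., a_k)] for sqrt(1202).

[34; (1, 2, 34, 2, 1, 68)]

Write x_i = (sqrt(1202) + m_i)/d_i with (m_0, d_0) = (0, 1). a_0 = floor(sqrt(1202)) = 34, since 34^2 = 1156 <= 1202 < 1225 = 35^2.
Iterate m_{i+1} = d_i*a_i - m_i, d_{i+1} = (1202 - m_{i+1}^2)/d_i, a_{i+1} = floor((a_0 + m_{i+1})/d_{i+1}):
  m_1 = 1*34 - 0 = 34, d_1 = (1202 - 34^2)/1 = 46/1 = 46, a_1 = floor((34 + 34)/46) = 1.
  m_2 = 46*1 - 34 = 12, d_2 = (1202 - 12^2)/46 = 1058/46 = 23, a_2 = floor((34 + 12)/23) = 2.
  m_3 = 23*2 - 12 = 34, d_3 = (1202 - 34^2)/23 = 46/23 = 2, a_3 = floor((34 + 34)/2) = 34.
  m_4 = 2*34 - 34 = 34, d_4 = (1202 - 34^2)/2 = 46/2 = 23, a_4 = floor((34 + 34)/23) = 2.
  m_5 = 23*2 - 34 = 12, d_5 = (1202 - 12^2)/23 = 1058/23 = 46, a_5 = floor((34 + 12)/46) = 1.
  m_6 = 46*1 - 12 = 34, d_6 = (1202 - 34^2)/46 = 46/46 = 1, a_6 = floor((34 + 34)/1) = 68.
  m_7 = 1*68 - 34 = 34, d_7 = (1202 - 34^2)/1 = 46/1 = 46: (m_7, d_7) = (m_1, d_1) = (34, 46), so from here the quotients repeat a_1, ..., a_6; the period length is 6.
Hence the expansion of sqrt(1202) is a_0 = 34 followed by the repeating block 1, 2, 34, 2, 1, 68 (period 6).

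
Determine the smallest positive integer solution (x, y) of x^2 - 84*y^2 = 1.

First expand sqrt(84) as a continued fraction. With x_i = (sqrt(84) + m_i)/d_i and (m_0, d_0) = (0, 1): a_0 = floor(sqrt(84)) = 9, since 9^2 = 81 <= 84 < 100 = 10^2.
Iterate m_{i+1} = d_i*a_i - m_i, d_{i+1} = (84 - m_{i+1}^2)/d_i, a_{i+1} = floor((a_0 + m_{i+1})/d_{i+1}):
  m_1 = 1*9 - 0 = 9, d_1 = (84 - 9^2)/1 = 3/1 = 3, a_1 = floor((9 + 9)/3) = 6.
  m_2 = 3*6 - 9 = 9, d_2 = (84 - 9^2)/3 = 3/3 = 1, a_2 = floor((9 + 9)/1) = 18.
  m_3 = 1*18 - 9 = 9, d_3 = (84 - 9^2)/1 = 3/1 = 3: (m_3, d_3) = (m_1, d_1) = (9, 3), so from here the quotients repeat a_1, a_2; the period length is 2.
So sqrt(84) = [9; (6, 18)] with period length k = 2.
k is even, so the fundamental solution of x^2 - 84y^2 = 1 is (p_{k-1}, q_{k-1}) = (p_1, q_1); compute convergents through index 1.
Convergents (p_i = a_i*p_{i-1} + p_{i-2}, q_i = a_i*q_{i-1} + q_{i-2} with p_{-2}=0, p_{-1}=1, q_{-2}=1, q_{-1}=0):
  i=0: a_0=9, p_0 = 9*1 + 0 = 9, q_0 = 9*0 + 1 = 1.
  i=1: a_1=6, p_1 = 6*9 + 1 = 55, q_1 = 6*1 + 0 = 6.
Check: 55^2 - 84*6^2 = 3025 - 3024 = 1, so (x, y) = (55, 6) solves the equation, and by the theorem it is the least positive solution.

(x, y) = (55, 6)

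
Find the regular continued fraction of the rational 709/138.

Run the Euclidean algorithm on 709 and 138; the successive quotients are the partial quotients a_0, a_1, ... (each step inverts the fractional part left over by the previous one):
  709 = 5*138 + 19, so a_0 = 5.
  138 = 7*19 + 5, so a_1 = 7.
  19 = 3*5 + 4, so a_2 = 3.
  5 = 1*4 + 1, so a_3 = 1.
  4 = 4*1 + 0, so a_4 = 4.
The remainder reaches 0 after 5 divisions, so the expansion has 5 partial quotients, read off in order.

[5; 7, 3, 1, 4]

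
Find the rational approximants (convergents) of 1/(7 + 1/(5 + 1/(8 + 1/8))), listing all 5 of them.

Using the convergent recurrence p_i = a_i*p_{i-1} + p_{i-2}, q_i = a_i*q_{i-1} + q_{i-2} with p_{-2}=0, p_{-1}=1, q_{-2}=1, q_{-1}=0:
  i=0: a_0=0, p_0 = 0*1 + 0 = 0, q_0 = 0*0 + 1 = 1.
  i=1: a_1=7, p_1 = 7*0 + 1 = 1, q_1 = 7*1 + 0 = 7.
  i=2: a_2=5, p_2 = 5*1 + 0 = 5, q_2 = 5*7 + 1 = 36.
  i=3: a_3=8, p_3 = 8*5 + 1 = 41, q_3 = 8*36 + 7 = 295.
  i=4: a_4=8, p_4 = 8*41 + 5 = 333, q_4 = 8*295 + 36 = 2396.

0/1, 1/7, 5/36, 41/295, 333/2396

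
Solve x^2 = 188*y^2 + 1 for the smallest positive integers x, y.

First expand sqrt(188) as a continued fraction. With x_i = (sqrt(188) + m_i)/d_i and (m_0, d_0) = (0, 1): a_0 = floor(sqrt(188)) = 13, since 13^2 = 169 <= 188 < 196 = 14^2.
Iterate m_{i+1} = d_i*a_i - m_i, d_{i+1} = (188 - m_{i+1}^2)/d_i, a_{i+1} = floor((a_0 + m_{i+1})/d_{i+1}):
  m_1 = 1*13 - 0 = 13, d_1 = (188 - 13^2)/1 = 19/1 = 19, a_1 = floor((13 + 13)/19) = 1.
  m_2 = 19*1 - 13 = 6, d_2 = (188 - 6^2)/19 = 152/19 = 8, a_2 = floor((13 + 6)/8) = 2.
  m_3 = 8*2 - 6 = 10, d_3 = (188 - 10^2)/8 = 88/8 = 11, a_3 = floor((13 + 10)/11) = 2.
  m_4 = 11*2 - 10 = 12, d_4 = (188 - 12^2)/11 = 44/11 = 4, a_4 = floor((13 + 12)/4) = 6.
  m_5 = 4*6 - 12 = 12, d_5 = (188 - 12^2)/4 = 44/4 = 11, a_5 = floor((13 + 12)/11) = 2.
  m_6 = 11*2 - 12 = 10, d_6 = (188 - 10^2)/11 = 88/11 = 8, a_6 = floor((13 + 10)/8) = 2.
  m_7 = 8*2 - 10 = 6, d_7 = (188 - 6^2)/8 = 152/8 = 19, a_7 = floor((13 + 6)/19) = 1.
  m_8 = 19*1 - 6 = 13, d_8 = (188 - 13^2)/19 = 19/19 = 1, a_8 = floor((13 + 13)/1) = 26.
  m_9 = 1*26 - 13 = 13, d_9 = (188 - 13^2)/1 = 19/1 = 19: (m_9, d_9) = (m_1, d_1) = (13, 19), so from here the quotients repeat a_1, ..., a_8; the period length is 8.
So sqrt(188) = [13; (1, 2, 2, 6, 2, 2, 1, 26)] with period length k = 8.
k is even, so the fundamental solution of x^2 - 188y^2 = 1 is (p_{k-1}, q_{k-1}) = (p_7, q_7); compute convergents through index 7.
Convergents (p_i = a_i*p_{i-1} + p_{i-2}, q_i = a_i*q_{i-1} + q_{i-2} with p_{-2}=0, p_{-1}=1, q_{-2}=1, q_{-1}=0):
  i=0: a_0=13, p_0 = 13*1 + 0 = 13, q_0 = 13*0 + 1 = 1.
  i=1: a_1=1, p_1 = 1*13 + 1 = 14, q_1 = 1*1 + 0 = 1.
  i=2: a_2=2, p_2 = 2*14 + 13 = 41, q_2 = 2*1 + 1 = 3.
  i=3: a_3=2, p_3 = 2*41 + 14 = 96, q_3 = 2*3 + 1 = 7.
  i=4: a_4=6, p_4 = 6*96 + 41 = 617, q_4 = 6*7 + 3 = 45.
  i=5: a_5=2, p_5 = 2*617 + 96 = 1330, q_5 = 2*45 + 7 = 97.
  i=6: a_6=2, p_6 = 2*1330 + 617 = 3277, q_6 = 2*97 + 45 = 239.
  i=7: a_7=1, p_7 = 1*3277 + 1330 = 4607, q_7 = 1*239 + 97 = 336.
Check: 4607^2 - 188*336^2 = 21224449 - 21224448 = 1, so (x, y) = (4607, 336) solves the equation, and by the theorem it is the least positive solution.

(x, y) = (4607, 336)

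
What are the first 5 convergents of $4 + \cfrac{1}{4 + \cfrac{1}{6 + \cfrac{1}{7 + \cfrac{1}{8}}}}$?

Using the convergent recurrence p_i = a_i*p_{i-1} + p_{i-2}, q_i = a_i*q_{i-1} + q_{i-2} with p_{-2}=0, p_{-1}=1, q_{-2}=1, q_{-1}=0:
  i=0: a_0=4, p_0 = 4*1 + 0 = 4, q_0 = 4*0 + 1 = 1.
  i=1: a_1=4, p_1 = 4*4 + 1 = 17, q_1 = 4*1 + 0 = 4.
  i=2: a_2=6, p_2 = 6*17 + 4 = 106, q_2 = 6*4 + 1 = 25.
  i=3: a_3=7, p_3 = 7*106 + 17 = 759, q_3 = 7*25 + 4 = 179.
  i=4: a_4=8, p_4 = 8*759 + 106 = 6178, q_4 = 8*179 + 25 = 1457.

4/1, 17/4, 106/25, 759/179, 6178/1457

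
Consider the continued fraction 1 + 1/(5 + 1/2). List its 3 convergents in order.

1/1, 6/5, 13/11

Using the convergent recurrence p_i = a_i*p_{i-1} + p_{i-2}, q_i = a_i*q_{i-1} + q_{i-2} with p_{-2}=0, p_{-1}=1, q_{-2}=1, q_{-1}=0:
  i=0: a_0=1, p_0 = 1*1 + 0 = 1, q_0 = 1*0 + 1 = 1.
  i=1: a_1=5, p_1 = 5*1 + 1 = 6, q_1 = 5*1 + 0 = 5.
  i=2: a_2=2, p_2 = 2*6 + 1 = 13, q_2 = 2*5 + 1 = 11.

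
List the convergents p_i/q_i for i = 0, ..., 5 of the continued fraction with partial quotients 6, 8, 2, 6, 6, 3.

Using the convergent recurrence p_i = a_i*p_{i-1} + p_{i-2}, q_i = a_i*q_{i-1} + q_{i-2} with p_{-2}=0, p_{-1}=1, q_{-2}=1, q_{-1}=0:
  i=0: a_0=6, p_0 = 6*1 + 0 = 6, q_0 = 6*0 + 1 = 1.
  i=1: a_1=8, p_1 = 8*6 + 1 = 49, q_1 = 8*1 + 0 = 8.
  i=2: a_2=2, p_2 = 2*49 + 6 = 104, q_2 = 2*8 + 1 = 17.
  i=3: a_3=6, p_3 = 6*104 + 49 = 673, q_3 = 6*17 + 8 = 110.
  i=4: a_4=6, p_4 = 6*673 + 104 = 4142, q_4 = 6*110 + 17 = 677.
  i=5: a_5=3, p_5 = 3*4142 + 673 = 13099, q_5 = 3*677 + 110 = 2141.

6/1, 49/8, 104/17, 673/110, 4142/677, 13099/2141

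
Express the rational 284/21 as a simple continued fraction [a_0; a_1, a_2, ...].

[13; 1, 1, 10]

Run the Euclidean algorithm on 284 and 21; the successive quotients are the partial quotients a_0, a_1, ... (each step inverts the fractional part left over by the previous one):
  284 = 13*21 + 11, so a_0 = 13.
  21 = 1*11 + 10, so a_1 = 1.
  11 = 1*10 + 1, so a_2 = 1.
  10 = 10*1 + 0, so a_3 = 10.
The remainder reaches 0 after 4 divisions, so the expansion has 4 partial quotients, read off in order.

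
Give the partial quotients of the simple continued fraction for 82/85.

[0; 1, 27, 3]

Run the Euclidean algorithm on 82 and 85; the successive quotients are the partial quotients a_0, a_1, ... (each step inverts the fractional part left over by the previous one):
  82 = 0*85 + 82, so a_0 = 0.
  85 = 1*82 + 3, so a_1 = 1.
  82 = 27*3 + 1, so a_2 = 27.
  3 = 3*1 + 0, so a_3 = 3.
The remainder reaches 0 after 4 divisions, so the expansion has 4 partial quotients, read off in order.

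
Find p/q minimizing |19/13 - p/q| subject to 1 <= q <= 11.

16/11

Expand x = 19/13 as a continued fraction with the Euclidean algorithm:
  19 = 1*13 + 6, so a_0 = 1.
  13 = 2*6 + 1, so a_1 = 2.
  6 = 6*1 + 0, so a_2 = 6.
so x = [1; 2, 6].
Convergents (p_i = a_i*p_{i-1} + p_{i-2}, q_i = a_i*q_{i-1} + q_{i-2} with p_{-2}=0, p_{-1}=1, q_{-2}=1, q_{-1}=0), until the denominator exceeds 11:
  i=0: a_0=1, p_0 = 1*1 + 0 = 1, q_0 = 1*0 + 1 = 1.
  i=1: a_1=2, p_1 = 2*1 + 1 = 3, q_1 = 2*1 + 0 = 2.
  i=2: a_2=6, p_2 = 6*3 + 1 = 19, q_2 = 6*2 + 1 = 13.
q_2 = 13 > 11, so the last convergent with denominator <= 11 is p_1/q_1 = 3/2.
The closest fraction with denominator <= 11 is either p_1/q_1 or the intermediate fraction (k*p_1 + p_0)/(k*q_1 + q_0) with the largest k >= 1 whose denominator stays <= 11; these approach x as k grows, and every other convergent or intermediate fraction in range is farther away.
Largest k: floor((11 - q_0)/q_1) = floor((11 - 1)/2) = 5.
That gives (5*3 + 1)/(5*2 + 1) = 16/11.
Compare the errors: |x - 3/2| = |19*2 - 3*13|/(13*2) = 1/26, and |x - 16/11| = |19*11 - 16*13|/(13*11) = 1/143.
Cross-multiplying, 1*26 = 26 < 143 = 1*143, so 1/143 is smaller: the intermediate fraction 16/11 is closer to x than 3/2.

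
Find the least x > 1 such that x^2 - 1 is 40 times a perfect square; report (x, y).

(x, y) = (19, 3)

First expand sqrt(40) as a continued fraction. With x_i = (sqrt(40) + m_i)/d_i and (m_0, d_0) = (0, 1): a_0 = floor(sqrt(40)) = 6, since 6^2 = 36 <= 40 < 49 = 7^2.
Iterate m_{i+1} = d_i*a_i - m_i, d_{i+1} = (40 - m_{i+1}^2)/d_i, a_{i+1} = floor((a_0 + m_{i+1})/d_{i+1}):
  m_1 = 1*6 - 0 = 6, d_1 = (40 - 6^2)/1 = 4/1 = 4, a_1 = floor((6 + 6)/4) = 3.
  m_2 = 4*3 - 6 = 6, d_2 = (40 - 6^2)/4 = 4/4 = 1, a_2 = floor((6 + 6)/1) = 12.
  m_3 = 1*12 - 6 = 6, d_3 = (40 - 6^2)/1 = 4/1 = 4: (m_3, d_3) = (m_1, d_1) = (6, 4), so from here the quotients repeat a_1, a_2; the period length is 2.
So sqrt(40) = [6; (3, 12)] with period length k = 2.
k is even, so the fundamental solution of x^2 - 40y^2 = 1 is (p_{k-1}, q_{k-1}) = (p_1, q_1); compute convergents through index 1.
Convergents (p_i = a_i*p_{i-1} + p_{i-2}, q_i = a_i*q_{i-1} + q_{i-2} with p_{-2}=0, p_{-1}=1, q_{-2}=1, q_{-1}=0):
  i=0: a_0=6, p_0 = 6*1 + 0 = 6, q_0 = 6*0 + 1 = 1.
  i=1: a_1=3, p_1 = 3*6 + 1 = 19, q_1 = 3*1 + 0 = 3.
Check: 19^2 - 40*3^2 = 361 - 360 = 1, so (x, y) = (19, 3) solves the equation, and by the theorem it is the least positive solution.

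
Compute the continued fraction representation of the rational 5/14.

Run the Euclidean algorithm on 5 and 14; the successive quotients are the partial quotients a_0, a_1, ... (each step inverts the fractional part left over by the previous one):
  5 = 0*14 + 5, so a_0 = 0.
  14 = 2*5 + 4, so a_1 = 2.
  5 = 1*4 + 1, so a_2 = 1.
  4 = 4*1 + 0, so a_3 = 4.
The remainder reaches 0 after 4 divisions, so the expansion has 4 partial quotients, read off in order.

[0; 2, 1, 4]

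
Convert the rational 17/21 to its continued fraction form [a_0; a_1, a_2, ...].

[0; 1, 4, 4]

Run the Euclidean algorithm on 17 and 21; the successive quotients are the partial quotients a_0, a_1, ... (each step inverts the fractional part left over by the previous one):
  17 = 0*21 + 17, so a_0 = 0.
  21 = 1*17 + 4, so a_1 = 1.
  17 = 4*4 + 1, so a_2 = 4.
  4 = 4*1 + 0, so a_3 = 4.
The remainder reaches 0 after 4 divisions, so the expansion has 4 partial quotients, read off in order.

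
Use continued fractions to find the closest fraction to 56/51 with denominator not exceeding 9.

10/9

Expand x = 56/51 as a continued fraction with the Euclidean algorithm:
  56 = 1*51 + 5, so a_0 = 1.
  51 = 10*5 + 1, so a_1 = 10.
  5 = 5*1 + 0, so a_2 = 5.
so x = [1; 10, 5].
Convergents (p_i = a_i*p_{i-1} + p_{i-2}, q_i = a_i*q_{i-1} + q_{i-2} with p_{-2}=0, p_{-1}=1, q_{-2}=1, q_{-1}=0), until the denominator exceeds 9:
  i=0: a_0=1, p_0 = 1*1 + 0 = 1, q_0 = 1*0 + 1 = 1.
  i=1: a_1=10, p_1 = 10*1 + 1 = 11, q_1 = 10*1 + 0 = 10.
q_1 = 10 > 9, so the last convergent with denominator <= 9 is p_0/q_0 = 1/1.
The closest fraction with denominator <= 9 is either p_0/q_0 or the intermediate fraction (k*p_0 + p_{-1})/(k*q_0 + q_{-1}) with the largest k >= 1 whose denominator stays <= 9; these approach x as k grows, and every other convergent or intermediate fraction in range is farther away.
Largest k: floor((9 - q_{-1})/q_0) = floor((9 - 0)/1) = 9 (using the seeds p_{-1} = 1, q_{-1} = 0).
That gives (9*1 + 1)/(9*1 + 0) = 10/9.
Compare the errors: |x - 1/1| = |56*1 - 1*51|/(51*1) = 5/51, and |x - 10/9| = |56*9 - 10*51|/(51*9) = 6/459.
Cross-multiplying, 6*51 = 306 < 2295 = 5*459, so 6/459 is smaller: the intermediate fraction 10/9 is closer to x than 1/1.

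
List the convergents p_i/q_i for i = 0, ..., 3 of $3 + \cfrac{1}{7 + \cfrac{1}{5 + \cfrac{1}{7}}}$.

3/1, 22/7, 113/36, 813/259

Using the convergent recurrence p_i = a_i*p_{i-1} + p_{i-2}, q_i = a_i*q_{i-1} + q_{i-2} with p_{-2}=0, p_{-1}=1, q_{-2}=1, q_{-1}=0:
  i=0: a_0=3, p_0 = 3*1 + 0 = 3, q_0 = 3*0 + 1 = 1.
  i=1: a_1=7, p_1 = 7*3 + 1 = 22, q_1 = 7*1 + 0 = 7.
  i=2: a_2=5, p_2 = 5*22 + 3 = 113, q_2 = 5*7 + 1 = 36.
  i=3: a_3=7, p_3 = 7*113 + 22 = 813, q_3 = 7*36 + 7 = 259.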